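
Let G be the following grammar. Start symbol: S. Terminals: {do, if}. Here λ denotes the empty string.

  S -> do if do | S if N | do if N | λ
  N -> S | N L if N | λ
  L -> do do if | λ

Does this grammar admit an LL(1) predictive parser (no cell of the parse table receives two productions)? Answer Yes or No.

No

FIRST(S) = {λ, do, if}
FIRST(N) = {λ, do, if}
FIRST(L) = {λ, do}
FOLLOW(S) = {$, do, if}
FOLLOW(N) = {$, do, if}
FOLLOW(L) = {if}
Cell M[N, $] receives both N -> S and N -> λ — the grammar is not LL(1).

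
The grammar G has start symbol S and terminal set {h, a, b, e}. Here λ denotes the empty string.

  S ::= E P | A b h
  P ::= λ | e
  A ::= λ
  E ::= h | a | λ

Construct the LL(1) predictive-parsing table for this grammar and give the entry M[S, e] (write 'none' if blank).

FIRST(P): from P::=λ we get {λ}; from P::=e we get {e}. So FIRST(P) = {λ, e}.
FIRST(A): from A::=λ we get {λ}. So FIRST(A) = {λ}.
FIRST(E): from E::=h we get {h}; from E::=a we get {a}; from E::=λ we get {λ}. So FIRST(E) = {λ, a, h}.
FIRST(S): from S::=E P we get {λ, a, e, h}; from S::=A b h we get {b}. So FIRST(S) = {λ, a, b, e, h}.
FOLLOW(S) includes $ since S is the start symbol.
FOLLOW(S): S appears on no right-hand side. Thus FOLLOW(S) = {$}.
For S ::= E P: FIRST(E P) = {λ, a, e, h}, so it goes in M[S, t] for t ∈ {a, e, h}; since λ ∈ FIRST, also for every t ∈ FOLLOW(S) = {$}.
For S ::= A b h: FIRST(A b h) = {b}, so it goes in M[S, t] for t ∈ {b}.

S ::= E P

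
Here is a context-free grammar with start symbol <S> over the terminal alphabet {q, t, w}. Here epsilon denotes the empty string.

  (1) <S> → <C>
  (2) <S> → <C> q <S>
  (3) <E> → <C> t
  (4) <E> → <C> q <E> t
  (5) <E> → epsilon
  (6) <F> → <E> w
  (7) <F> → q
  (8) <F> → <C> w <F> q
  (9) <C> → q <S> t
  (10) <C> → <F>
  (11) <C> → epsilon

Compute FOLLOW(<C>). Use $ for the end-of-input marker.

{$, q, t, w}

FIRST(<S>) = {epsilon, q, t, w}  (via <C>, <C> q <S>)
FIRST(<E>) = {epsilon, q, t, w}  (via <C> t, <C> q <E> t)
FIRST(<F>) = {q, t, w}  (via <E> w, <C> w <F> q)
FIRST(<C>) = {epsilon, q, t, w}  (via <F>)
FOLLOW(<S>) includes $ since <S> is the start symbol.
FOLLOW(<S>): in <S>→<C> q <S>, the suffix after <S> is empty (adds nothing new); in <C>→q <S> t, <S> is followed by t with FIRST {t}. Thus FOLLOW(<S>) = {$, t}.
FOLLOW(<E>): in <E>→<C> q <E> t, <E> is followed by t with FIRST {t}; in <F>→<E> w, <E> is followed by w with FIRST {w}. Thus FOLLOW(<E>) = {t, w}.
FOLLOW(<C>): in <S>→<C>, the suffix after <C> is empty, so FOLLOW(<C>) ⊇ FOLLOW(<S>) = {$, t}; in <S>→<C> q <S>, <C> is followed by q <S> with FIRST {q}; in <E>→<C> t, <C> is followed by t with FIRST {t}; in <E>→<C> q <E> t, <C> is followed by q <E> t with FIRST {q}; in <F>→<C> w <F> q, <C> is followed by w <F> q with FIRST {w}. Thus FOLLOW(<C>) = {$, q, t, w}.
FOLLOW(<F>): in <F>→<C> w <F> q, <F> is followed by q with FIRST {q}; in <C>→<F>, the suffix after <F> is empty, so FOLLOW(<F>) ⊇ FOLLOW(<C>) = {$, q, t, w}. Thus FOLLOW(<F>) = {$, q, t, w}.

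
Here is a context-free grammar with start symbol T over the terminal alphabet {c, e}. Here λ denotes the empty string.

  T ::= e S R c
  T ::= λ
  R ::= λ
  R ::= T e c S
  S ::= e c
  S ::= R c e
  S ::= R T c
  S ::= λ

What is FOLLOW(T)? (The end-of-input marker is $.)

FIRST(T) = {λ, e}
FIRST(R) = {λ, e}  (via T e c S)
FIRST(S) = {λ, c, e}  (via R c e, R T c)
FOLLOW(T) includes $ since T is the start symbol.
FOLLOW(T): in R::=T e c S, T is followed by e c S with FIRST {e}; in S::=R T c, T is followed by c with FIRST {c}. Thus FOLLOW(T) = {$, c, e}.
FOLLOW(R): in T::=e S R c, R is followed by c with FIRST {c}; in S::=R c e, R is followed by c e with FIRST {c}; in S::=R T c, R is followed by T c with FIRST {c, e}. Thus FOLLOW(R) = {c, e}.
FOLLOW(S): in T::=e S R c, S is followed by R c with FIRST {c, e}; in R::=T e c S, the suffix after S is empty, so FOLLOW(S) ⊇ FOLLOW(R) = {c, e}. Thus FOLLOW(S) = {c, e}.

{$, c, e}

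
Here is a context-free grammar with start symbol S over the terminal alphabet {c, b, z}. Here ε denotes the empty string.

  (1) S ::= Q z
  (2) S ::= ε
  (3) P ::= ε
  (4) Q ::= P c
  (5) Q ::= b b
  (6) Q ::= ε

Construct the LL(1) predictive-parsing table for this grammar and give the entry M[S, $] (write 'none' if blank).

S ::= ε

FIRST(P): from P::=ε we get {ε}. So FIRST(P) = {ε}.
FIRST(Q): from Q::=P c we get {c}; from Q::=b b we get {b}; from Q::=ε we get {ε}. So FIRST(Q) = {ε, b, c}.
FIRST(S): from S::=Q z we get {b, c, z}; from S::=ε we get {ε}. So FIRST(S) = {ε, b, c, z}.
FOLLOW(S) includes $ since S is the start symbol.
FOLLOW(S): S appears on no right-hand side. Thus FOLLOW(S) = {$}.
For S ::= Q z: FIRST(Q z) = {b, c, z}, so it goes in M[S, t] for t ∈ {b, c, z}.
For S ::= ε: FIRST(ε) = {ε}, so it goes in M[S, t] for t ∈ {}; since ε ∈ FIRST, also for every t ∈ FOLLOW(S) = {$}.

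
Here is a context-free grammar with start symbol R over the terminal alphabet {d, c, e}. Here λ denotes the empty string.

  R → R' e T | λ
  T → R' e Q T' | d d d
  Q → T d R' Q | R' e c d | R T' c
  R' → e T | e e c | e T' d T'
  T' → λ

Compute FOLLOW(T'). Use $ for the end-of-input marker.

{$, c, d, e}

FIRST(R') = {e}
FIRST(T') = {λ}
FIRST(R) = {λ, e}  (via R' e T)
FIRST(T) = {d, e}  (via R' e Q T')
FIRST(Q) = {c, d, e}  (via T d R' Q, R' e c d, R T' c)
FOLLOW(R) includes $ since R is the start symbol.
FOLLOW(R): in Q→R T' c, R is followed by T' c with FIRST {c}. Thus FOLLOW(R) = {$, c}.
FOLLOW(R'): in R→R' e T, R' is followed by e T with FIRST {e}; in T→R' e Q T', R' is followed by e Q T' with FIRST {e}; in Q→T d R' Q, R' is followed by Q with FIRST {c, d, e}; in Q→R' e c d, R' is followed by e c d with FIRST {e}. Thus FOLLOW(R') = {c, d, e}.
FOLLOW(T): in R→R' e T, the suffix after T is empty, so FOLLOW(T) ⊇ FOLLOW(R) = {$, c}; in Q→T d R' Q, T is followed by d R' Q with FIRST {d}; in R'→e T, the suffix after T is empty, so FOLLOW(T) ⊇ FOLLOW(R') = {c, d, e}. Thus FOLLOW(T) = {$, c, d, e}.
FOLLOW(Q): in T→R' e Q T', Q is followed by T' with FIRST {λ}; in T→R' e Q T', the suffix after Q is nullable, so FOLLOW(Q) ⊇ FOLLOW(T) = {$, c, d, e}; in Q→T d R' Q, the suffix after Q is empty (adds nothing new). Thus FOLLOW(Q) = {$, c, d, e}.
FOLLOW(T'): in T→R' e Q T', the suffix after T' is empty, so FOLLOW(T') ⊇ FOLLOW(T) = {$, c, d, e}; in Q→R T' c, T' is followed by c with FIRST {c}; in R'→e T' d T' (occurrence 1), T' is followed by d T' with FIRST {d}; in R'→e T' d T' (occurrence 2), the suffix after T' is empty, so FOLLOW(T') ⊇ FOLLOW(R') = {c, d, e}. Thus FOLLOW(T') = {$, c, d, e}.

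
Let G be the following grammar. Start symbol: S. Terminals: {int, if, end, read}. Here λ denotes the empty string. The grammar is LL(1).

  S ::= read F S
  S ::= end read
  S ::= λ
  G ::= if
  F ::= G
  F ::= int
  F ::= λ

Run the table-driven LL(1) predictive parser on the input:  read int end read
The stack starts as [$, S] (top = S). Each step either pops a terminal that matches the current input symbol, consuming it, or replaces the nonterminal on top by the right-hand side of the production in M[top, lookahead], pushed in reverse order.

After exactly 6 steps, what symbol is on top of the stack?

step 1: stack=$ S  input=read int end read $  — expand S ::= read F S
step 2: stack=$ S F read  input=read int end read $  — match read
step 3: stack=$ S F  input=int end read $  — expand F ::= int
step 4: stack=$ S int  input=int end read $  — match int
step 5: stack=$ S  input=end read $  — expand S ::= end read
step 6: stack=$ read end  input=end read $  — match end
Stack after step 6: $ read (top = read).

read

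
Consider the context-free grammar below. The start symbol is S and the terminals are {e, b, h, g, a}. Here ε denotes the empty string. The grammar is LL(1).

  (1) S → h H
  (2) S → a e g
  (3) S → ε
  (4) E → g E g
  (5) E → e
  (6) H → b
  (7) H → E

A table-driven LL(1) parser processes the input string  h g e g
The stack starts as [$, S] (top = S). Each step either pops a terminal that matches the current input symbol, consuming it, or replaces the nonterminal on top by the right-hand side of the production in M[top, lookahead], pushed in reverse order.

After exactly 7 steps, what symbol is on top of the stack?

step 1: stack=$ S  input=h g e g $  — expand S → h H
step 2: stack=$ H h  input=h g e g $  — match h
step 3: stack=$ H  input=g e g $  — expand H → E
step 4: stack=$ E  input=g e g $  — expand E → g E g
step 5: stack=$ g E g  input=g e g $  — match g
step 6: stack=$ g E  input=e g $  — expand E → e
step 7: stack=$ g e  input=e g $  — match e
Stack after step 7: $ g (top = g).

g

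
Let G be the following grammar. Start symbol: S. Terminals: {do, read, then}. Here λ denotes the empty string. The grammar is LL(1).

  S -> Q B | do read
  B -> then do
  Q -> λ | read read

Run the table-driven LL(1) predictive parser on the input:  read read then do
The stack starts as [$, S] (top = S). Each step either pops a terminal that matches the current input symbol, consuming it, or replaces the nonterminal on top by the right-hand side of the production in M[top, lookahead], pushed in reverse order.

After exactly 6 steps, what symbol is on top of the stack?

     Stack          Input                Action
  1  $ S            read read then do $  expand S -> Q B
  2  $ B Q          read read then do $  expand Q -> read read
  3  $ B read read  read read then do $  match read
  4  $ B read       read then do $       match read
  5  $ B            then do $            expand B -> then do
  6  $ do then      then do $            match then
Stack after step 6: $ do (top = do).

do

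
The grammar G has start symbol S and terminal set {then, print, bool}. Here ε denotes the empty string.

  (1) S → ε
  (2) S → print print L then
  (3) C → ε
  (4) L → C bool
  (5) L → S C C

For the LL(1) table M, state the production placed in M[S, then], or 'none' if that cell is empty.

FIRST(S): from S→ε we get {ε}; from S→print print L then we get {print}. So FIRST(S) = {ε, print}.
FIRST(C): from C→ε we get {ε}. So FIRST(C) = {ε}.
FIRST(L): from L→C bool we get {bool}; from L→S C C we get {ε, print}. So FIRST(L) = {ε, bool, print}.
FOLLOW(S) includes $ since S is the start symbol.
FOLLOW(L): in S→print print L then, L is followed by then with FIRST {then}. Thus FOLLOW(L) = {then}.
FOLLOW(S): in L→S C C, S is followed by C C with FIRST {ε}; in L→S C C, the suffix after S is nullable, so FOLLOW(S) ⊇ FOLLOW(L) = {then}. Thus FOLLOW(S) = {$, then}.
For S → ε: FIRST(ε) = {ε}, so it goes in M[S, t] for t ∈ {}; since ε ∈ FIRST, also for every t ∈ FOLLOW(S) = {$, then}.
For S → print print L then: FIRST(print print L then) = {print}, so it goes in M[S, t] for t ∈ {print}.

S → ε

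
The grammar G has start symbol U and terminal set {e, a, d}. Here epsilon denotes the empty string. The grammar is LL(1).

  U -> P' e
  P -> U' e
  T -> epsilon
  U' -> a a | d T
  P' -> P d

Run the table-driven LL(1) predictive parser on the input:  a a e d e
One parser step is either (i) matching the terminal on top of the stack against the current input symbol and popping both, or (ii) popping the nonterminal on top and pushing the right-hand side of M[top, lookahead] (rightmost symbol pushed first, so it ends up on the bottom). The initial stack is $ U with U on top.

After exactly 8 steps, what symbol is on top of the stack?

step 1: stack=$ U  input=a a e d e $  — expand U -> P' e
step 2: stack=$ e P'  input=a a e d e $  — expand P' -> P d
step 3: stack=$ e d P  input=a a e d e $  — expand P -> U' e
step 4: stack=$ e d e U'  input=a a e d e $  — expand U' -> a a
step 5: stack=$ e d e a a  input=a a e d e $  — match a
step 6: stack=$ e d e a  input=a e d e $  — match a
step 7: stack=$ e d e  input=e d e $  — match e
step 8: stack=$ e d  input=d e $  — match d
Stack after step 8: $ e (top = e).

e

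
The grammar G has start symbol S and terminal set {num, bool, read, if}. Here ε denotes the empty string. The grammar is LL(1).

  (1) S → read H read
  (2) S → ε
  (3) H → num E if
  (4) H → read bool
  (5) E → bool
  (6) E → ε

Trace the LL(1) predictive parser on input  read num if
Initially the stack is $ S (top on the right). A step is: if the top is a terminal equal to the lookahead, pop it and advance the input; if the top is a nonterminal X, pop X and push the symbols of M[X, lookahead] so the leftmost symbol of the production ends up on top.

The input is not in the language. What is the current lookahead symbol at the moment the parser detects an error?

$

step 1: stack=$ S  input=read num if $  — expand S → read H read
step 2: stack=$ read H read  input=read num if $  — match read
step 3: stack=$ read H  input=num if $  — expand H → num E if
step 4: stack=$ read if E num  input=num if $  — match num
step 5: stack=$ read if E  input=if $  — expand E → ε
step 6: stack=$ read if  input=if $  — match if
step 7: stack=$ read  input=$  — error: top is terminal read but lookahead is $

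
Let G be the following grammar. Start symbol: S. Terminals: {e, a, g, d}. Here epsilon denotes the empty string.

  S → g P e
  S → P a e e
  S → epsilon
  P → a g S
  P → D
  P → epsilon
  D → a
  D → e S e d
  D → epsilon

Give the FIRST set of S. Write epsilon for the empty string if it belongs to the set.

{epsilon, a, e, g}

FIRST(D) = {epsilon, a, e}
FIRST(P) = {epsilon, a, e}  (via D)
FIRST(S) = {epsilon, a, e, g}  (via P a e e)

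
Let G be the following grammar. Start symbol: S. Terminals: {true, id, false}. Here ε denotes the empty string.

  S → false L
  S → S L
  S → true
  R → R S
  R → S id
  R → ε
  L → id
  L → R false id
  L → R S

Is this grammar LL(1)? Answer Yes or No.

No

FIRST(S) = {false, true}
FIRST(R) = {ε, false, true}
FIRST(L) = {false, id, true}
FOLLOW(S) = {$, false, id, true}
FOLLOW(R) = {false, true}
FOLLOW(L) = {$, false, id, true}
Cell M[L, false] receives both L → R false id and L → R S — the grammar is not LL(1).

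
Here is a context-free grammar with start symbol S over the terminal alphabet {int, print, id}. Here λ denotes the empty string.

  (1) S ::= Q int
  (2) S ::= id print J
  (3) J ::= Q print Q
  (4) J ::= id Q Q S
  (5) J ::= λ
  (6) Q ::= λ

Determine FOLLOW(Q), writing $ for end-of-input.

{$, id, int, print}

FIRST(Q) = {λ}
FIRST(S) = {id, int}  (via Q int)
FIRST(J) = {λ, id, print}  (via Q print Q)
FOLLOW(S) includes $ since S is the start symbol.
FOLLOW(S): in J::=id Q Q S, the suffix after S is empty, so FOLLOW(S) ⊇ FOLLOW(J) = {$}. Thus FOLLOW(S) = {$}.
FOLLOW(J): in S::=id print J, the suffix after J is empty, so FOLLOW(J) ⊇ FOLLOW(S) = {$}. Thus FOLLOW(J) = {$}.
FOLLOW(Q): in S::=Q int, Q is followed by int with FIRST {int}; in J::=Q print Q (occurrence 1), Q is followed by print Q with FIRST {print}; in J::=Q print Q (occurrence 2), the suffix after Q is empty, so FOLLOW(Q) ⊇ FOLLOW(J) = {$}; in J::=id Q Q S (occurrence 1), Q is followed by Q S with FIRST {id, int}; in J::=id Q Q S (occurrence 2), Q is followed by S with FIRST {id, int}. Thus FOLLOW(Q) = {$, id, int, print}.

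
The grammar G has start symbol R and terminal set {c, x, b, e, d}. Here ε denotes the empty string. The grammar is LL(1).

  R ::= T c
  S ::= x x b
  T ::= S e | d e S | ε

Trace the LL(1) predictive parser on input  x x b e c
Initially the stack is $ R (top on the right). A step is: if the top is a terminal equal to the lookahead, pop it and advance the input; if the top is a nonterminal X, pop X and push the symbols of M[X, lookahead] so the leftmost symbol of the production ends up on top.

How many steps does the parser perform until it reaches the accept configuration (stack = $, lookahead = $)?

     Stack        Input        Action
  1  $ R          x x b e c $  expand R ::= T c
  2  $ c T        x x b e c $  expand T ::= S e
  3  $ c e S      x x b e c $  expand S ::= x x b
  4  $ c e b x x  x x b e c $  match x
  5  $ c e b x    x b e c $    match x
  6  $ c e b      b e c $      match b
  7  $ c e        e c $        match e
  8  $ c          c $          match c
Accept reached after 8 steps.

8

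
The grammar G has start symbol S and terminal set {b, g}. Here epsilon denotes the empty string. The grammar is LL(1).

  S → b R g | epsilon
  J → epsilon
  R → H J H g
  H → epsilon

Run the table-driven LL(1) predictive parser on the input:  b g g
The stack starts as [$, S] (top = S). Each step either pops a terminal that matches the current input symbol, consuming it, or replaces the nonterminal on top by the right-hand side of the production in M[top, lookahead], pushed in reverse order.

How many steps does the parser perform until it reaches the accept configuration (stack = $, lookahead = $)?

step 1: stack=$ S  input=b g g $  — expand S → b R g
step 2: stack=$ g R b  input=b g g $  — match b
step 3: stack=$ g R  input=g g $  — expand R → H J H g
step 4: stack=$ g g H J H  input=g g $  — expand H → epsilon
step 5: stack=$ g g H J  input=g g $  — expand J → epsilon
step 6: stack=$ g g H  input=g g $  — expand H → epsilon
step 7: stack=$ g g  input=g g $  — match g
step 8: stack=$ g  input=g $  — match g
Accept reached after 8 steps.

8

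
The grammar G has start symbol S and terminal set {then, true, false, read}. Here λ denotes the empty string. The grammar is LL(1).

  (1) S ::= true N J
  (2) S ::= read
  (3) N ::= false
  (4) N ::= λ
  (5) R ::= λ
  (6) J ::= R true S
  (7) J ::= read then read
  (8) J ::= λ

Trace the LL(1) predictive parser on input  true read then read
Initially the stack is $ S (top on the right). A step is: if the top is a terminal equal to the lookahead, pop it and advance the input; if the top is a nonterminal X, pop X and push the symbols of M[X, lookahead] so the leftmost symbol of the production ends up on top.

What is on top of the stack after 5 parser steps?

then

step 1: stack=$ S  input=true read then read $  — expand S ::= true N J
step 2: stack=$ J N true  input=true read then read $  — match true
step 3: stack=$ J N  input=read then read $  — expand N ::= λ
step 4: stack=$ J  input=read then read $  — expand J ::= read then read
step 5: stack=$ read then read  input=read then read $  — match read
Stack after step 5: $ read then (top = then).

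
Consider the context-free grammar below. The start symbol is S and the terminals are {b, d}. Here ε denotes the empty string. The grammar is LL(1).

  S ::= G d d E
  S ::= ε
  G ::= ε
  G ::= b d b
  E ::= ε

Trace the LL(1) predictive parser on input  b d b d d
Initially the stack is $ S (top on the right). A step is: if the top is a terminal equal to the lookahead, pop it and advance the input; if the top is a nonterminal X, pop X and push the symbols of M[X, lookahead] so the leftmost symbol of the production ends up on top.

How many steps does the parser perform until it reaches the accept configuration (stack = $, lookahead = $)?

8

     Stack          Input        Action
  1  $ S            b d b d d $  expand S ::= G d d E
  2  $ E d d G      b d b d d $  expand G ::= b d b
  3  $ E d d b d b  b d b d d $  match b
  4  $ E d d b d    d b d d $    match d
  5  $ E d d b      b d d $      match b
  6  $ E d d        d d $        match d
  7  $ E d          d $          match d
  8  $ E            $            expand E ::= ε
Accept reached after 8 steps.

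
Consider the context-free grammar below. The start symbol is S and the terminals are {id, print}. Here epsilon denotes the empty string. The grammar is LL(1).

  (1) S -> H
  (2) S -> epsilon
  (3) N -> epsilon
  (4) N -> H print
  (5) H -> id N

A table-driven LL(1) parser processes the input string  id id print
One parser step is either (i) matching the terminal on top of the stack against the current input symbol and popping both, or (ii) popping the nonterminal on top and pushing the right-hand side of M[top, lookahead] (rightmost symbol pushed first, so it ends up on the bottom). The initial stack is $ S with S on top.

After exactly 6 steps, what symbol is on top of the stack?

N

step 1: stack=$ S  input=id id print $  — expand S -> H
step 2: stack=$ H  input=id id print $  — expand H -> id N
step 3: stack=$ N id  input=id id print $  — match id
step 4: stack=$ N  input=id print $  — expand N -> H print
step 5: stack=$ print H  input=id print $  — expand H -> id N
step 6: stack=$ print N id  input=id print $  — match id
Stack after step 6: $ print N (top = N).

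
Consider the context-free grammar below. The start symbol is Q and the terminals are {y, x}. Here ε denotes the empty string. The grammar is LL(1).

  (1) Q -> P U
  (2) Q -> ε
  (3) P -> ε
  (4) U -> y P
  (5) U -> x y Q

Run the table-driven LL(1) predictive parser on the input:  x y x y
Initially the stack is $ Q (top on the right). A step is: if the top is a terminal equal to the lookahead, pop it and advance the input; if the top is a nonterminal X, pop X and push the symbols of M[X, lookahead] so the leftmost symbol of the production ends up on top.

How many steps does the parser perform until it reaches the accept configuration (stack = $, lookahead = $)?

11

      Stack    Input      Action
   1  $ Q      x y x y $  expand Q -> P U
   2  $ U P    x y x y $  expand P -> ε
   3  $ U      x y x y $  expand U -> x y Q
   4  $ Q y x  x y x y $  match x
   5  $ Q y    y x y $    match y
   6  $ Q      x y $      expand Q -> P U
   7  $ U P    x y $      expand P -> ε
   8  $ U      x y $      expand U -> x y Q
   9  $ Q y x  x y $      match x
  10  $ Q y    y $        match y
  11  $ Q      $          expand Q -> ε
Accept reached after 11 steps.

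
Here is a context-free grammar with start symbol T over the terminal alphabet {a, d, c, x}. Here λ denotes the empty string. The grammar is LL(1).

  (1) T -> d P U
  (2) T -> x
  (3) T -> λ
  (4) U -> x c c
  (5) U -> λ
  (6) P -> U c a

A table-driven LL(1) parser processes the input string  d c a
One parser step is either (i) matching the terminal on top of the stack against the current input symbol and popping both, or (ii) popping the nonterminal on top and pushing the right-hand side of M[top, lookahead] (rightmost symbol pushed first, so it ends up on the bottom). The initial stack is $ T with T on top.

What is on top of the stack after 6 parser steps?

U

     Stack      Input    Action
  1  $ T        d c a $  expand T -> d P U
  2  $ U P d    d c a $  match d
  3  $ U P      c a $    expand P -> U c a
  4  $ U a c U  c a $    expand U -> λ
  5  $ U a c    c a $    match c
  6  $ U a      a $      match a
Stack after step 6: $ U (top = U).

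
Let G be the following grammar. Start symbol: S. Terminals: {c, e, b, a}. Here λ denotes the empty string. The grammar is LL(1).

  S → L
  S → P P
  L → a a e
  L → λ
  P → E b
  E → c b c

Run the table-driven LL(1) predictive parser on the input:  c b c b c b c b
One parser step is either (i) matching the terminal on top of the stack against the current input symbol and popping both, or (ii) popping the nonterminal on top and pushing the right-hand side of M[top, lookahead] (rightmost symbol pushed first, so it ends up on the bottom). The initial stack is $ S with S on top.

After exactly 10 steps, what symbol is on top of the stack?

step 1: stack=$ S  input=c b c b c b c b $  — expand S → P P
step 2: stack=$ P P  input=c b c b c b c b $  — expand P → E b
step 3: stack=$ P b E  input=c b c b c b c b $  — expand E → c b c
step 4: stack=$ P b c b c  input=c b c b c b c b $  — match c
step 5: stack=$ P b c b  input=b c b c b c b $  — match b
step 6: stack=$ P b c  input=c b c b c b $  — match c
step 7: stack=$ P b  input=b c b c b $  — match b
step 8: stack=$ P  input=c b c b $  — expand P → E b
step 9: stack=$ b E  input=c b c b $  — expand E → c b c
step 10: stack=$ b c b c  input=c b c b $  — match c
Stack after step 10: $ b c b (top = b).

b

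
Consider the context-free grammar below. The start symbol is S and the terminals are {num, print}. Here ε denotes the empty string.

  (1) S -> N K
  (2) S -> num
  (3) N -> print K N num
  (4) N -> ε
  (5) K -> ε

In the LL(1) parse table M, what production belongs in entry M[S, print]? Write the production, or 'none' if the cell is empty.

FIRST(N): from N->print K N num we get {print}; from N->ε we get {ε}. So FIRST(N) = {ε, print}.
FIRST(K): from K->ε we get {ε}. So FIRST(K) = {ε}.
FIRST(S): from S->N K we get {ε, print}; from S->num we get {num}. So FIRST(S) = {ε, num, print}.
FOLLOW(S) includes $ since S is the start symbol.
FOLLOW(S): S appears on no right-hand side. Thus FOLLOW(S) = {$}.
For S -> N K: FIRST(N K) = {ε, print}, so it goes in M[S, t] for t ∈ {print}; since ε ∈ FIRST, also for every t ∈ FOLLOW(S) = {$}.
For S -> num: FIRST(num) = {num}, so it goes in M[S, t] for t ∈ {num}.

S -> N K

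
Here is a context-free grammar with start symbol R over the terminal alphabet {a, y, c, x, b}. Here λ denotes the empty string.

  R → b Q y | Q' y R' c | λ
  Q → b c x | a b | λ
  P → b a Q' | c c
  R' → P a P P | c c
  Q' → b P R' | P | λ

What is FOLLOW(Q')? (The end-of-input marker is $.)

FIRST(Q) = {λ, a, b}
FIRST(P) = {b, c}
FIRST(R') = {b, c}  (via P a P P)
FIRST(Q') = {λ, b, c}  (via P)
FIRST(R) = {λ, b, c, y}  (via Q' y R' c)
FOLLOW(R) includes $ since R is the start symbol.
FOLLOW(R): R appears on no right-hand side. Thus FOLLOW(R) = {$}.
FOLLOW(Q): in R→b Q y, Q is followed by y with FIRST {y}. Thus FOLLOW(Q) = {y}.
FOLLOW(P): in R'→P a P P (occurrence 1), P is followed by a P P with FIRST {a}; in R'→P a P P (occurrence 2), P is followed by P with FIRST {b, c}; in R'→P a P P (occurrence 3), the suffix after P is empty, so FOLLOW(P) ⊇ FOLLOW(R') = {a, b, c, y}; in Q'→b P R', P is followed by R' with FIRST {b, c}; in Q'→P, the suffix after P is empty, so FOLLOW(P) ⊇ FOLLOW(Q') = {a, b, c, y}. Thus FOLLOW(P) = {a, b, c, y}.
FOLLOW(Q'): in R→Q' y R' c, Q' is followed by y R' c with FIRST {y}; in P→b a Q', the suffix after Q' is empty, so FOLLOW(Q') ⊇ FOLLOW(P) = {a, b, c, y}. Thus FOLLOW(Q') = {a, b, c, y}.
FOLLOW(R'): in R→Q' y R' c, R' is followed by c with FIRST {c}; in Q'→b P R', the suffix after R' is empty, so FOLLOW(R') ⊇ FOLLOW(Q') = {a, b, c, y}. Thus FOLLOW(R') = {a, b, c, y}.

{a, b, c, y}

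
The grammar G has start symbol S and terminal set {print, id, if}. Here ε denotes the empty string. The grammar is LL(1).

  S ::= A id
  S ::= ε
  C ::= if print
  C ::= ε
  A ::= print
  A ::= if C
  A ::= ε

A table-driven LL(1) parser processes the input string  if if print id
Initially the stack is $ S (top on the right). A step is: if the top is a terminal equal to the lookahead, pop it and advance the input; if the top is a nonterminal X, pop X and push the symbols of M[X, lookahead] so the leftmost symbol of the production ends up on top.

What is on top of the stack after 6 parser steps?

     Stack          Input             Action
  1  $ S            if if print id $  expand S ::= A id
  2  $ id A         if if print id $  expand A ::= if C
  3  $ id C if      if if print id $  match if
  4  $ id C         if print id $     expand C ::= if print
  5  $ id print if  if print id $     match if
  6  $ id print     print id $        match print
Stack after step 6: $ id (top = id).

id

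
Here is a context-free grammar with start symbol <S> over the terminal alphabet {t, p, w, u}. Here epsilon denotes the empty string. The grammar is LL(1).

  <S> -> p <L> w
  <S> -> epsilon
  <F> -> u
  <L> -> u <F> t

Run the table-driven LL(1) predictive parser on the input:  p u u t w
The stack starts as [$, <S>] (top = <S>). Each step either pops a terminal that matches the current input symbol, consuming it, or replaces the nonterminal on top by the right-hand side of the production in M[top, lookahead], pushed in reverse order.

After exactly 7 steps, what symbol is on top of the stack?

w

     Stack        Input        Action
  1  $ <S>        p u u t w $  expand <S> -> p <L> w
  2  $ w <L> p    p u u t w $  match p
  3  $ w <L>      u u t w $    expand <L> -> u <F> t
  4  $ w t <F> u  u u t w $    match u
  5  $ w t <F>    u t w $      expand <F> -> u
  6  $ w t u      u t w $      match u
  7  $ w t        t w $        match t
Stack after step 7: $ w (top = w).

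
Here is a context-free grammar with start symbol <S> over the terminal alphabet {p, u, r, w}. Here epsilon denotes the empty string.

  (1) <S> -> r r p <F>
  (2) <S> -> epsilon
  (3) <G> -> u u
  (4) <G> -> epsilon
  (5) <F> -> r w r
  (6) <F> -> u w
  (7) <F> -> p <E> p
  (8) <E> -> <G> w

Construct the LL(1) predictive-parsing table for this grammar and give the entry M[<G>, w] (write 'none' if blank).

FIRST(<S>) = {epsilon, r}
FIRST(<G>) = {epsilon, u}
FIRST(<F>) = {p, r, u}
FIRST(<E>) = {u, w}  (via <G> w)
FOLLOW(<S>) includes $ since <S> is the start symbol.
FOLLOW(<G>): in <E>-><G> w, <G> is followed by w with FIRST {w}. Thus FOLLOW(<G>) = {w}.
For <G> -> u u: FIRST(u u) = {u}, so it goes in M[<G>, t] for t ∈ {u}.
For <G> -> epsilon: FIRST(epsilon) = {epsilon}, so it goes in M[<G>, t] for t ∈ {}; since epsilon ∈ FIRST, also for every t ∈ FOLLOW(<G>) = {w}.

<G> -> epsilon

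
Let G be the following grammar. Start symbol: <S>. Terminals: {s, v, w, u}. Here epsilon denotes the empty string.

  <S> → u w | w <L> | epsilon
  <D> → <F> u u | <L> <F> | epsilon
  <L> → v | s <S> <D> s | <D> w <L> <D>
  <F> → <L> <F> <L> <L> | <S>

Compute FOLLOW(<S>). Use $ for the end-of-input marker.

FIRST(<S>): from <S>→u w we get {u}; from <S>→w <L> we get {w}; from <S>→epsilon we get {epsilon}. So FIRST(<S>) = {epsilon, u, w}.
FIRST(<D>): from <D>→<F> u u we get {s, u, v, w}; from <D>→<L> <F> we get {s, u, v, w}; from <D>→epsilon we get {epsilon}. So FIRST(<D>) = {epsilon, s, u, v, w}.
FIRST(<L>): from <L>→v we get {v}; from <L>→s <S> <D> s we get {s}; from <L>→<D> w <L> <D> we get {s, u, v, w}. So FIRST(<L>) = {s, u, v, w}.
FIRST(<F>): from <F>→<L> <F> <L> <L> we get {s, u, v, w}; from <F>→<S> we get {epsilon, u, w}. So FIRST(<F>) = {epsilon, s, u, v, w}.
FOLLOW(<S>) includes $ since <S> is the start symbol.
FOLLOW(<S>): in <L>→s <S> <D> s, <S> is followed by <D> s with FIRST {s, u, v, w}; in <F>→<S>, the suffix after <S> is empty, so FOLLOW(<S>) ⊇ FOLLOW(<F>) = {$, s, u, v, w}. Thus FOLLOW(<S>) = {$, s, u, v, w}.
FOLLOW(<D>): in <L>→s <S> <D> s, <D> is followed by s with FIRST {s}; in <L>→<D> w <L> <D> (occurrence 1), <D> is followed by w <L> <D> with FIRST {w}; in <L>→<D> w <L> <D> (occurrence 2), the suffix after <D> is empty, so FOLLOW(<D>) ⊇ FOLLOW(<L>) = {$, s, u, v, w}. Thus FOLLOW(<D>) = {$, s, u, v, w}.
FOLLOW(<F>): in <D>→<F> u u, <F> is followed by u u with FIRST {u}; in <D>→<L> <F>, the suffix after <F> is empty, so FOLLOW(<F>) ⊇ FOLLOW(<D>) = {$, s, u, v, w}; in <F>→<L> <F> <L> <L>, <F> is followed by <L> <L> with FIRST {s, u, v, w}. Thus FOLLOW(<F>) = {$, s, u, v, w}.
FOLLOW(<L>): in <S>→w <L>, the suffix after <L> is empty, so FOLLOW(<L>) ⊇ FOLLOW(<S>) = {$, s, u, v, w}; in <D>→<L> <F>, <L> is followed by <F> with FIRST {epsilon, s, u, v, w}; in <D>→<L> <F>, the suffix after <L> is nullable, so FOLLOW(<L>) ⊇ FOLLOW(<D>) = {$, s, u, v, w}; in <L>→<D> w <L> <D>, <L> is followed by <D> with FIRST {epsilon, s, u, v, w}; in <L>→<D> w <L> <D>, the suffix after <L> is nullable (adds nothing new); in <F>→<L> <F> <L> <L> (occurrence 1), <L> is followed by <F> <L> <L> with FIRST {s, u, v, w}; in <F>→<L> <F> <L> <L> (occurrence 2), <L> is followed by <L> with FIRST {s, u, v, w}; in <F>→<L> <F> <L> <L> (occurrence 3), the suffix after <L> is empty, so FOLLOW(<L>) ⊇ FOLLOW(<F>) = {$, s, u, v, w}. Thus FOLLOW(<L>) = {$, s, u, v, w}.

{$, s, u, v, w}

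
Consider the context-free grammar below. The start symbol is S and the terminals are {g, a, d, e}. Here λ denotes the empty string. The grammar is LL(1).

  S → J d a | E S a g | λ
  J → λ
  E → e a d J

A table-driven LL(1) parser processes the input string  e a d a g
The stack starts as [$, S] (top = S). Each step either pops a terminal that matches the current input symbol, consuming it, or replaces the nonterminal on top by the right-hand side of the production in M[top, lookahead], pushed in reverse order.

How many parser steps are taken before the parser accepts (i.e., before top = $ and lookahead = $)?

step 1: stack=$ S  input=e a d a g $  — expand S → E S a g
step 2: stack=$ g a S E  input=e a d a g $  — expand E → e a d J
step 3: stack=$ g a S J d a e  input=e a d a g $  — match e
step 4: stack=$ g a S J d a  input=a d a g $  — match a
step 5: stack=$ g a S J d  input=d a g $  — match d
step 6: stack=$ g a S J  input=a g $  — expand J → λ
step 7: stack=$ g a S  input=a g $  — expand S → λ
step 8: stack=$ g a  input=a g $  — match a
step 9: stack=$ g  input=g $  — match g
Accept reached after 9 steps.

9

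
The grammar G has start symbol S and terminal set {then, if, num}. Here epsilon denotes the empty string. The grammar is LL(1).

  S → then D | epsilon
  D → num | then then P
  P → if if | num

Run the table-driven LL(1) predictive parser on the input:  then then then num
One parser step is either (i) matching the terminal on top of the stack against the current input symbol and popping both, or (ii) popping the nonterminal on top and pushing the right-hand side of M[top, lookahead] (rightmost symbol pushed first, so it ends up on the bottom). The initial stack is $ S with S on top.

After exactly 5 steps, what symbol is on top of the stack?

     Stack          Input                 Action
  1  $ S            then then then num $  expand S → then D
  2  $ D then       then then then num $  match then
  3  $ D            then then num $       expand D → then then P
  4  $ P then then  then then num $       match then
  5  $ P then       then num $            match then
Stack after step 5: $ P (top = P).

P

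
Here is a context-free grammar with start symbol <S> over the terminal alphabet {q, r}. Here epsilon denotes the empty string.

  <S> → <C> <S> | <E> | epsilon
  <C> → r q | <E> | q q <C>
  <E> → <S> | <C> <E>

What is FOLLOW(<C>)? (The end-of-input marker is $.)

{$, q, r}

FIRST(<S>) = {epsilon, q, r}  (via <C> <S>, <E>)
FIRST(<C>) = {epsilon, q, r}  (via <E>)
FIRST(<E>) = {epsilon, q, r}  (via <S>, <C> <E>)
FOLLOW(<S>) includes $ since <S> is the start symbol.
FOLLOW(<S>): in <S>→<C> <S>, the suffix after <S> is empty (adds nothing new); in <E>→<S>, the suffix after <S> is empty, so FOLLOW(<S>) ⊇ FOLLOW(<E>) = {$, q, r}. Thus FOLLOW(<S>) = {$, q, r}.
FOLLOW(<C>): in <S>→<C> <S>, <C> is followed by <S> with FIRST {epsilon, q, r}; in <S>→<C> <S>, the suffix after <C> is nullable, so FOLLOW(<C>) ⊇ FOLLOW(<S>) = {$, q, r}; in <C>→q q <C>, the suffix after <C> is empty (adds nothing new); in <E>→<C> <E>, <C> is followed by <E> with FIRST {epsilon, q, r}; in <E>→<C> <E>, the suffix after <C> is nullable, so FOLLOW(<C>) ⊇ FOLLOW(<E>) = {$, q, r}. Thus FOLLOW(<C>) = {$, q, r}.
FOLLOW(<E>): in <S>→<E>, the suffix after <E> is empty, so FOLLOW(<E>) ⊇ FOLLOW(<S>) = {$, q, r}; in <C>→<E>, the suffix after <E> is empty, so FOLLOW(<E>) ⊇ FOLLOW(<C>) = {$, q, r}; in <E>→<C> <E>, the suffix after <E> is empty (adds nothing new). Thus FOLLOW(<E>) = {$, q, r}.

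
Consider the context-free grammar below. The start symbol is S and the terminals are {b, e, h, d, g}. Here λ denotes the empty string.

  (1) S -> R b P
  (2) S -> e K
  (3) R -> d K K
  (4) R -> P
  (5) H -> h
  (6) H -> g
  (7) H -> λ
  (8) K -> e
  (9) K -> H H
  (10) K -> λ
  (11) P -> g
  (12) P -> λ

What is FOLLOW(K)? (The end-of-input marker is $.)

{$, b, e, g, h}

FIRST(H) = {λ, g, h}
FIRST(P) = {λ, g}
FIRST(R) = {λ, d, g}  (via P)
FIRST(K) = {λ, e, g, h}  (via H H)
FIRST(S) = {b, d, e, g}  (via R b P)
FOLLOW(S) includes $ since S is the start symbol.
FOLLOW(S): S appears on no right-hand side. Thus FOLLOW(S) = {$}.
FOLLOW(R): in S->R b P, R is followed by b P with FIRST {b}. Thus FOLLOW(R) = {b}.
FOLLOW(K): in S->e K, the suffix after K is empty, so FOLLOW(K) ⊇ FOLLOW(S) = {$}; in R->d K K (occurrence 1), K is followed by K with FIRST {λ, e, g, h}; in R->d K K (occurrence 1), the suffix after K is nullable, so FOLLOW(K) ⊇ FOLLOW(R) = {b}; in R->d K K (occurrence 2), the suffix after K is empty, so FOLLOW(K) ⊇ FOLLOW(R) = {b}. Thus FOLLOW(K) = {$, b, e, g, h}.
FOLLOW(H): in K->H H (occurrence 1), H is followed by H with FIRST {λ, g, h}; in K->H H (occurrence 1), the suffix after H is nullable, so FOLLOW(H) ⊇ FOLLOW(K) = {$, b, e, g, h}; in K->H H (occurrence 2), the suffix after H is empty, so FOLLOW(H) ⊇ FOLLOW(K) = {$, b, e, g, h}. Thus FOLLOW(H) = {$, b, e, g, h}.
FOLLOW(P): in S->R b P, the suffix after P is empty, so FOLLOW(P) ⊇ FOLLOW(S) = {$}; in R->P, the suffix after P is empty, so FOLLOW(P) ⊇ FOLLOW(R) = {b}. Thus FOLLOW(P) = {$, b}.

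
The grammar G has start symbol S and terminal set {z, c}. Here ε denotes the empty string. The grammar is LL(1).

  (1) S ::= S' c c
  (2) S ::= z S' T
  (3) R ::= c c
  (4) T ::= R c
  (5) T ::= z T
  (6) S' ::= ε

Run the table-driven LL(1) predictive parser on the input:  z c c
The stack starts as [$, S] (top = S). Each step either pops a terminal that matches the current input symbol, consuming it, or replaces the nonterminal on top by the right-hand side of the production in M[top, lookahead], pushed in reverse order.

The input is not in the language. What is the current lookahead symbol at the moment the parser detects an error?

step 1: stack=$ S  input=z c c $  — expand S ::= z S' T
step 2: stack=$ T S' z  input=z c c $  — match z
step 3: stack=$ T S'  input=c c $  — expand S' ::= ε
step 4: stack=$ T  input=c c $  — expand T ::= R c
step 5: stack=$ c R  input=c c $  — expand R ::= c c
step 6: stack=$ c c c  input=c c $  — match c
step 7: stack=$ c c  input=c $  — match c
step 8: stack=$ c  input=$  — error: top is terminal c but lookahead is $

$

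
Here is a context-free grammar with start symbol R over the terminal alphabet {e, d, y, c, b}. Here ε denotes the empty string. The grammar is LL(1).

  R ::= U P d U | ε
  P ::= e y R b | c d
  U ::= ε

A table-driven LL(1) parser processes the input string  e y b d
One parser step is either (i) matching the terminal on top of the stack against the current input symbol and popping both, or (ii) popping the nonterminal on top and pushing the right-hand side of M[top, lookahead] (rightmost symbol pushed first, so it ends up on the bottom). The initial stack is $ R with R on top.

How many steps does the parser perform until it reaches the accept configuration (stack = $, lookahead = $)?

step 1: stack=$ R  input=e y b d $  — expand R ::= U P d U
step 2: stack=$ U d P U  input=e y b d $  — expand U ::= ε
step 3: stack=$ U d P  input=e y b d $  — expand P ::= e y R b
step 4: stack=$ U d b R y e  input=e y b d $  — match e
step 5: stack=$ U d b R y  input=y b d $  — match y
step 6: stack=$ U d b R  input=b d $  — expand R ::= ε
step 7: stack=$ U d b  input=b d $  — match b
step 8: stack=$ U d  input=d $  — match d
step 9: stack=$ U  input=$  — expand U ::= ε
Accept reached after 9 steps.

9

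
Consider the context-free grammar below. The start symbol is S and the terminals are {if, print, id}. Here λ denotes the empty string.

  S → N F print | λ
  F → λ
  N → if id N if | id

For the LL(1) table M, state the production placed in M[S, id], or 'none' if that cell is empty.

S → N F print

FIRST(F): from F→λ we get {λ}. So FIRST(F) = {λ}.
FIRST(N): from N→if id N if we get {if}; from N→id we get {id}. So FIRST(N) = {id, if}.
FIRST(S): from S→N F print we get {id, if}; from S→λ we get {λ}. So FIRST(S) = {λ, id, if}.
FOLLOW(S) includes $ since S is the start symbol.
FOLLOW(S): S appears on no right-hand side. Thus FOLLOW(S) = {$}.
For S → N F print: FIRST(N F print) = {id, if}, so it goes in M[S, t] for t ∈ {id, if}.
For S → λ: FIRST(λ) = {λ}, so it goes in M[S, t] for t ∈ {}; since λ ∈ FIRST, also for every t ∈ FOLLOW(S) = {$}.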